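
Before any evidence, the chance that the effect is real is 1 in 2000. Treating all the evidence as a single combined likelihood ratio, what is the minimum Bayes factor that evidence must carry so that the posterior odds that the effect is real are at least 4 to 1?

7996

Prior odds = 0.0005/0.9995 = 1/1999.
Target odds = 4.
Required Bayes factor = 4 ÷ (1/1999) = 7996.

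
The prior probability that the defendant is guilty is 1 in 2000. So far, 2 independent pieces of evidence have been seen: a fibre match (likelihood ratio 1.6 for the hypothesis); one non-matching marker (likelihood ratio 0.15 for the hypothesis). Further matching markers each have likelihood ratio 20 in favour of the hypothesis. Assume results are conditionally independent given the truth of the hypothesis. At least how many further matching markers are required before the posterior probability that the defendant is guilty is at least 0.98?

5

Prior odds = 0.0005/0.9995 = 1/1999.
Combined Bayes factor of the evidence already in hand = 1.6 × 0.15 = 0.24.
Odds after that evidence = (1/1999) × 0.24 = 6/49975.
Target odds = 0.98/0.02 = 49.
Need 20ⁿ ≥ 49 ÷ (6/49975) = 2448775/6.
20⁴ = 160000 falls short of 2448775/6 but 20⁵ = 3200000 reaches it, so n = 5.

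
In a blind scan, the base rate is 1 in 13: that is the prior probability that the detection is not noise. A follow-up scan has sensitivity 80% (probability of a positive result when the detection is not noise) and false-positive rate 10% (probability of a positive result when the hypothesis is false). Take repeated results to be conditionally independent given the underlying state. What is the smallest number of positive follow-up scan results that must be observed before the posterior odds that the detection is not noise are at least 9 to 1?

Prior odds = (1/13)/(12/13) = 1/12.
Likelihood ratio of a positive result = 0.8/0.1 = 8.
Target odds = 9.
Require 8ⁿ ≥ 9 ÷ (1/12) = 108.
8² = 64 falls short of 108 but 8³ = 512 reaches it, so n = 3.

3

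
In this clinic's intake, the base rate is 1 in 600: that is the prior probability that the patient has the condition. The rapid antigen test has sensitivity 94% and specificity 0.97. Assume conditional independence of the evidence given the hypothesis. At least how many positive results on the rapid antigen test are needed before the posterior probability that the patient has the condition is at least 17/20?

3

Prior odds: (1/600) ÷ (599/600) = 1/599.
False-positive rate = 1 − 0.97 = 0.03; likelihood ratio of a positive = 0.94/0.03 = 94/3.
Target odds: 0.85 ÷ 0.15 = 17/3.
Need (1/599) × (94/3)ⁿ ≥ 17/3, i.e. (94/3)ⁿ ≥ 10183/3.
(94/3)² = 8836/9 falls short of 10183/3 but (94/3)³ = 830584/27 reaches it, so n = 3.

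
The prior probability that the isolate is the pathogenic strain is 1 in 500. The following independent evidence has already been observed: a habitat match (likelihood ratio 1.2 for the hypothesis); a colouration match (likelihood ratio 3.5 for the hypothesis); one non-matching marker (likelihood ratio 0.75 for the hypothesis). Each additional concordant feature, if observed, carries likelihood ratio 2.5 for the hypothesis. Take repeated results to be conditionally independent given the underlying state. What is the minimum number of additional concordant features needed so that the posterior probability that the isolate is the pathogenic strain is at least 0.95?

9

Prior odds = 0.002/0.998 = 1/499.
Combined Bayes factor of the evidence already in hand = 1.2 × 3.5 × 0.75 = 3.15.
Odds after that evidence = (1/499) × 3.15 = 63/9980.
Target odds = 0.95/0.05 = 19.
Need 2.5ⁿ ≥ 19 ÷ (63/9980) = 189620/63.
2.5⁸ = 390625/256 falls short of 189620/63 but 2.5⁹ = 1953125/512 reaches it, so n = 9.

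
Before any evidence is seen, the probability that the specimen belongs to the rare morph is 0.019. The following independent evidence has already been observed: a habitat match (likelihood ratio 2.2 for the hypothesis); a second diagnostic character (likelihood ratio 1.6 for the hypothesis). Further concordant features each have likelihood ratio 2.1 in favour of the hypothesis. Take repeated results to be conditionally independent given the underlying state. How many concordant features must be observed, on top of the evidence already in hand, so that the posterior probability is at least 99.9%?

13

Prior odds = 0.019/0.981 = 19/981.
Combined Bayes factor of the evidence already in hand = 2.2 × 1.6 = 3.52.
Odds after that evidence = (19/981) × 3.52 = 1672/24525.
Target odds = 0.999/0.001 = 999.
Need 2.1ⁿ ≥ 999 ÷ (1672/24525) = 24500475/1672.
2.1¹² ≈7355.83 falls short of 24500475/1672 but 2.1¹³ ≈15447.2 reaches it, so n = 13.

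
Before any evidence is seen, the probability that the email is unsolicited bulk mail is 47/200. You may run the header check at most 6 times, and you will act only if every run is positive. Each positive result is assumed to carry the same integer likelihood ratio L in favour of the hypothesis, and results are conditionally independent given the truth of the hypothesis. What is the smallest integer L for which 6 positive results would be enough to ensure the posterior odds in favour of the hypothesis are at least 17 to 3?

2

Prior odds = 0.235/0.765 = 47/153.
Target odds = 17/3.
Need L⁶ ≥ 17/3 ÷ (47/153) = 867/47.
1⁶ = 1 < 867/47 ≤ 64 = 2⁶, so L = 2.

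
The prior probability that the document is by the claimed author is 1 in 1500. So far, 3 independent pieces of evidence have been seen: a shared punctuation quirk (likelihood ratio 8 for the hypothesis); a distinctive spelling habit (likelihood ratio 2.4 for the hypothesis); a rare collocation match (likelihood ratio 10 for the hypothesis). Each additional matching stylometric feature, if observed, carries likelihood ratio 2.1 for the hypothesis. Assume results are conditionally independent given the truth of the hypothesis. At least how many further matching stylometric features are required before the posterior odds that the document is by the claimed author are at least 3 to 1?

Prior odds = (1/1500)/(1499/1500) = 1/1499.
Combined Bayes factor of the evidence already in hand = 8 × 2.4 × 10 = 192.
Odds after that evidence = (1/1499) × 192 = 192/1499.
Target odds = 3.
Need 2.1ⁿ ≥ 3 ÷ (192/1499) = 23.421875.
2.1⁴ = 19.4481 falls short of 23.421875 but 2.1⁵ = 4084101/100000 reaches it, so n = 5.

5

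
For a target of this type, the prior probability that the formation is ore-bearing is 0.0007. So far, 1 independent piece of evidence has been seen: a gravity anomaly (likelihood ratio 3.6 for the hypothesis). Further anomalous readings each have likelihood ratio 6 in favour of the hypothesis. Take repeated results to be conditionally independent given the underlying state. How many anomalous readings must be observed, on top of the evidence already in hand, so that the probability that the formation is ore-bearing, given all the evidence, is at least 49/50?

6

Prior odds = 0.0007/0.9993 = 7/9993.
Bayes factor of the evidence already in hand = 3.6.
Odds after that evidence = (7/9993) × 3.6 = 42/16655.
Target odds = 0.98/0.02 = 49.
Need 6ⁿ ≥ 49 ÷ (42/16655) = 116585/6.
6⁵ = 7776 falls short of 116585/6 but 6⁶ = 46656 reaches it, so n = 6.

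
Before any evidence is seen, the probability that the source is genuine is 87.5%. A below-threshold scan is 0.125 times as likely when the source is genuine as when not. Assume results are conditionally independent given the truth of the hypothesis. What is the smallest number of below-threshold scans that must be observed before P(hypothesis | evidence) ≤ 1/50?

3

Prior odds: 0.875 ÷ 0.125 = 7.
Likelihood ratio per below-threshold scan = 0.125.
Target odds: 0.02 ÷ 0.98 = 1/49.
Require 0.125ⁿ ≤ 1/49 ÷ 7 = 1/343.
0.125² = 0.015625 is still above 1/343 but 0.125³ = 0.001953125 is at or below it, so n = 3.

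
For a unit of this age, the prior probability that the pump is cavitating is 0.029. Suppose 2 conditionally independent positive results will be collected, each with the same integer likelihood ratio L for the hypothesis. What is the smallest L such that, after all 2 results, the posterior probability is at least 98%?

41

Prior odds = 0.029/0.971 = 29/971.
Target odds = 0.98/0.02 = 49.
Need L² ≥ 49 ÷ (29/971) = 47579/29.
40² = 1600 < 47579/29 ≤ 1681 = 41², so L = 41.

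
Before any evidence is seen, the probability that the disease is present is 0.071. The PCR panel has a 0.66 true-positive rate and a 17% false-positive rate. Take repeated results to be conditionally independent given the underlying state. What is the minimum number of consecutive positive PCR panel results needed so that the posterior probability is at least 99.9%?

7

Prior odds = 0.071/0.929 = 71/929.
Likelihood ratio of a positive result = 0.66/0.17 = 66/17.
Target odds: 0.999 ÷ 0.001 = 999.
Need (71/929) × (66/17)ⁿ ≥ 999, i.e. (66/17)ⁿ ≥ 928071/71.
(66/17)⁶ ≈3424.29 falls short of 928071/71 but (66/17)⁷ ≈13294.3 reaches it, so n = 7.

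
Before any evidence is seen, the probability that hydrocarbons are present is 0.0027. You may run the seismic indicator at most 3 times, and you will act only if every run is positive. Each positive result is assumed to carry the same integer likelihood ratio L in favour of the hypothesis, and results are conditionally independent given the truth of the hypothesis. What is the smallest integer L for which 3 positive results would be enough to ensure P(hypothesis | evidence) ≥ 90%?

Prior odds = 0.0027/0.9973 = 27/9973.
Target odds = 0.9/0.1 = 9.
Need L³ ≥ 9 ÷ (27/9973) = 9973/3.
14³ = 2744 < 9973/3 ≤ 3375 = 15³, so L = 15.

15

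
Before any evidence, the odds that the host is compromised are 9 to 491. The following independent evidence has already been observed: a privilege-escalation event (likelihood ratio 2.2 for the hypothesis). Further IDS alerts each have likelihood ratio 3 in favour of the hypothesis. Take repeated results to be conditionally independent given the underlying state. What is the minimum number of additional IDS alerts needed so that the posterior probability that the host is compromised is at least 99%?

Prior odds = 9/491.
Bayes factor of the evidence already in hand = 2.2.
Odds after that evidence = (9/491) × 2.2 = 99/2455.
Target odds = 0.99/0.01 = 99.
Need 3ⁿ ≥ 99 ÷ (99/2455) = 2455.
3⁷ = 2187 falls short of 2455 but 3⁸ = 6561 reaches it, so n = 8.

8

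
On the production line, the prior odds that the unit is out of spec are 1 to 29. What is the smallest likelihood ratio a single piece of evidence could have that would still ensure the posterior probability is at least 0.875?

Prior odds = 1/29.
Target odds = 0.875/0.125 = 7.
Required Bayes factor = 7 ÷ (1/29) = 203.

203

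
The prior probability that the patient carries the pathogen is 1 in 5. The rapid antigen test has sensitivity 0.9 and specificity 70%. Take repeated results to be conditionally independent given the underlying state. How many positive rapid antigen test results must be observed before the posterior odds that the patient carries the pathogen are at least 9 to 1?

4

Prior odds = 0.2/0.8 = 0.25.
False-positive rate = 1 − 0.7 = 0.3; likelihood ratio of a positive = 0.9/0.3 = 3.
Target odds = 9.
Need 0.25 × 3ⁿ ≥ 9, i.e. 3ⁿ ≥ 36.
3³ = 27 falls short of 36 but 3⁴ = 81 reaches it, so n = 4.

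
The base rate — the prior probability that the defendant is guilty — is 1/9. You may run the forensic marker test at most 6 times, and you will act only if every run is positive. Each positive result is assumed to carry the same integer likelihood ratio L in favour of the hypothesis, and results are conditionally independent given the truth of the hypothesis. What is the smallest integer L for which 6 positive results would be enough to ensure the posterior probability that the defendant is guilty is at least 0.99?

Prior odds = (1/9)/(8/9) = 0.125.
Target odds = 0.99/0.01 = 99.
Need L⁶ ≥ 99 ÷ 0.125 = 792.
3⁶ = 729 < 792 ≤ 4096 = 4⁶, so L = 4.

4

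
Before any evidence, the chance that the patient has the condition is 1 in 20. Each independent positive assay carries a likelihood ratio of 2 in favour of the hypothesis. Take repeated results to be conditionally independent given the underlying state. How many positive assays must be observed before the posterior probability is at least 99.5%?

Prior odds: 0.05 ÷ 0.95 = 1/19.
Likelihood ratio per positive assay = 2.
Target posterior odds = 0.995/0.005 = 199.
Need (1/19) × 2ⁿ ≥ 199, i.e. 2ⁿ ≥ 3781.
2¹¹ = 2048 falls short of 3781 but 2¹² = 4096 reaches it, so n = 12.

12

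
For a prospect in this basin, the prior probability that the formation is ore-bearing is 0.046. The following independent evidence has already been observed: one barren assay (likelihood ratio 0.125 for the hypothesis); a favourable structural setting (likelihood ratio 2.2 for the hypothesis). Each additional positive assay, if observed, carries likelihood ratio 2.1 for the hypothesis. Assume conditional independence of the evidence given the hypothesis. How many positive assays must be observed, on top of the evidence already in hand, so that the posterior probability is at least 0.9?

9

Prior odds = 0.046/0.954 = 23/477.
Combined Bayes factor of the evidence already in hand = 0.125 × 2.2 = 0.275.
Odds after that evidence = (23/477) × 0.275 = 253/19080.
Target odds = 0.9/0.1 = 9.
Need 2.1ⁿ ≥ 9 ÷ (253/19080) = 171720/253.
2.1⁸ ≈378.229 falls short of 171720/253 but 2.1⁹ ≈794.28 reaches it, so n = 9.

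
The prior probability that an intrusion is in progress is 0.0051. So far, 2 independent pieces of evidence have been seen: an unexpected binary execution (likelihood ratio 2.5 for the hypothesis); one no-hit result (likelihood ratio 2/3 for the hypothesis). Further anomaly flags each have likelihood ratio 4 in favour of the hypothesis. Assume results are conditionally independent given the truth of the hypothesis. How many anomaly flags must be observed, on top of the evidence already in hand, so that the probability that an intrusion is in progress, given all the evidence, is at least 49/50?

7

Prior odds = 0.0051/0.9949 = 51/9949.
Combined Bayes factor of the evidence already in hand = 2.5 × (2/3) = 5/3.
Odds after that evidence = (51/9949) × 5/3 = 85/9949.
Target odds = 0.98/0.02 = 49.
Need 4ⁿ ≥ 49 ÷ (85/9949) = 487501/85.
4⁶ = 4096 falls short of 487501/85 but 4⁷ = 16384 reaches it, so n = 7.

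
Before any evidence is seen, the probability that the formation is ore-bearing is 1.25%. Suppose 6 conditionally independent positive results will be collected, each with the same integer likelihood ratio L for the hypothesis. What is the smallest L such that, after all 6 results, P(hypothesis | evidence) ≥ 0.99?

Prior odds = 0.0125/0.9875 = 1/79.
Target odds = 0.99/0.01 = 99.
Need L⁶ ≥ 99 ÷ (1/79) = 7821.
4⁶ = 4096 < 7821 ≤ 15625 = 5⁶, so L = 5.

5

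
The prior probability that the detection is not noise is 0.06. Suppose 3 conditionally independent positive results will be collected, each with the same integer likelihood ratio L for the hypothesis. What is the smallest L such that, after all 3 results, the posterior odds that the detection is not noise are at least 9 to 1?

6

Prior odds = 0.06/0.94 = 3/47.
Target odds = 9.
Need L³ ≥ 9 ÷ (3/47) = 141.
5³ = 125 < 141 ≤ 216 = 6³, so L = 6.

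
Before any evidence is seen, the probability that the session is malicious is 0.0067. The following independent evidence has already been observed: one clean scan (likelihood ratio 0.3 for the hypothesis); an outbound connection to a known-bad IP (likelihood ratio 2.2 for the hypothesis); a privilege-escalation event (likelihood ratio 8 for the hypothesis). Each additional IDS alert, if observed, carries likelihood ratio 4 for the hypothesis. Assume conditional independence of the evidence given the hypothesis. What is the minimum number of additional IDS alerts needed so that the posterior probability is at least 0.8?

4

Prior odds = 0.0067/0.9933 = 67/9933.
Combined Bayes factor of the evidence already in hand = 0.3 × 2.2 × 8 = 5.28.
Odds after that evidence = (67/9933) × 5.28 = 268/7525.
Target odds = 0.8/0.2 = 4.
Need 4ⁿ ≥ 4 ÷ (268/7525) = 7525/67.
4³ = 64 falls short of 7525/67 but 4⁴ = 256 reaches it, so n = 4.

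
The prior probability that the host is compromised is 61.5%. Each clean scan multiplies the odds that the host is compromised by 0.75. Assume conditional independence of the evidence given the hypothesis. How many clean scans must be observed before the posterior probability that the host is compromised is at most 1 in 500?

24

Prior odds = 0.615/0.385 = 123/77.
Likelihood ratio per clean scan = 0.75.
Target posterior odds = 0.002/0.998 = 1/499.
Require 0.75ⁿ ≤ 1/499 ÷ (123/77) = 77/61377.
0.75²³ ≈0.00133786 is still above 77/61377 but 0.75²⁴ ≈0.00100339 is at or below it, so n = 24.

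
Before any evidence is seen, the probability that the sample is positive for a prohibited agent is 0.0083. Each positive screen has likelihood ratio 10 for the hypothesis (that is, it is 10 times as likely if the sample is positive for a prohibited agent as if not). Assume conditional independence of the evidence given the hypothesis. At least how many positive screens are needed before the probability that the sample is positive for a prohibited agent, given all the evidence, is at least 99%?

5

Prior odds: 0.0083 ÷ 0.9917 = 83/9917.
Likelihood ratio per positive screen = 10.
Target posterior odds = 0.99/0.01 = 99.
Require 10ⁿ ≥ 99 ÷ (83/9917) = 981783/83.
10⁴ = 10000 falls short of 981783/83 but 10⁵ = 100000 reaches it, so n = 5.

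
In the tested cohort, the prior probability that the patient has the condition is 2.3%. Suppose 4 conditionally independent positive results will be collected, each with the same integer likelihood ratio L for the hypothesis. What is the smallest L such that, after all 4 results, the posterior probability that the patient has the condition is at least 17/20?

4

Prior odds = 0.023/0.977 = 23/977.
Target odds = 0.85/0.15 = 17/3.
Need L⁴ ≥ 17/3 ÷ (23/977) = 16609/69.
3⁴ = 81 < 16609/69 ≤ 256 = 4⁴, so L = 4.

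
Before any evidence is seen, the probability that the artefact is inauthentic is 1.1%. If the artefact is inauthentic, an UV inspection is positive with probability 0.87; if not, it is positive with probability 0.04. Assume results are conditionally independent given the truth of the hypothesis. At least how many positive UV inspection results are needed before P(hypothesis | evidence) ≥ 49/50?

3

Prior odds: 0.011 ÷ 0.989 = 11/989.
Likelihood ratio of a positive = 0.87/0.04 = 21.75.
Target odds: 0.98 ÷ 0.02 = 49.
Require 21.75ⁿ ≥ 49 ÷ (11/989) = 48461/11.
21.75² = 473.0625 falls short of 48461/11 but 21.75³ = 658503/64 reaches it, so n = 3.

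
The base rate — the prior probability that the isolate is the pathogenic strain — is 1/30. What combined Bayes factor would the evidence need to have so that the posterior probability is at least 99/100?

2871

Prior odds = (1/30)/(29/30) = 1/29.
Target odds = 0.99/0.01 = 99.
Required Bayes factor = 99 ÷ (1/29) = 2871.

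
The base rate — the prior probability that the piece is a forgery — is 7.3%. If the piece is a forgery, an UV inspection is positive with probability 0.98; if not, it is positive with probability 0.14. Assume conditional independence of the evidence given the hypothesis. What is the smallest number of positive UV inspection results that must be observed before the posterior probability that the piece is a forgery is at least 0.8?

3

Prior odds = 0.073/0.927 = 73/927.
Likelihood ratio of a positive = 0.98/0.14 = 7.
Target odds: 0.8 ÷ 0.2 = 4.
Need (73/927) × 7ⁿ ≥ 4, i.e. 7ⁿ ≥ 3708/73.
7² = 49 falls short of 3708/73 but 7³ = 343 reaches it, so n = 3.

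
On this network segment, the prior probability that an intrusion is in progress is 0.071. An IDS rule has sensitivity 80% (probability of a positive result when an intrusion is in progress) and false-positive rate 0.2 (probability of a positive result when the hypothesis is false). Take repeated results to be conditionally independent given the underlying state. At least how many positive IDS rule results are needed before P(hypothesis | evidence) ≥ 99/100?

6

Prior odds = 0.071/0.929 = 71/929.
Likelihood ratio of a positive result = 0.8/0.2 = 4.
Target odds: 0.99 ÷ 0.01 = 99.
Need (71/929) × 4ⁿ ≥ 99, i.e. 4ⁿ ≥ 91971/71.
4⁵ = 1024 falls short of 91971/71 but 4⁶ = 4096 reaches it, so n = 6.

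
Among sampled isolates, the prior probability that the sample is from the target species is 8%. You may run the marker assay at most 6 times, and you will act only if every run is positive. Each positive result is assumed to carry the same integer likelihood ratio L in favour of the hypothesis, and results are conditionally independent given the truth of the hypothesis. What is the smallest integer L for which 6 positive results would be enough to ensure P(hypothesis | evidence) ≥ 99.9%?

Prior odds = 0.08/0.92 = 2/23.
Target odds = 0.999/0.001 = 999.
Need L⁶ ≥ 999 ÷ (2/23) = 11488.5.
4⁶ = 4096 < 11488.5 ≤ 15625 = 5⁶, so L = 5.

5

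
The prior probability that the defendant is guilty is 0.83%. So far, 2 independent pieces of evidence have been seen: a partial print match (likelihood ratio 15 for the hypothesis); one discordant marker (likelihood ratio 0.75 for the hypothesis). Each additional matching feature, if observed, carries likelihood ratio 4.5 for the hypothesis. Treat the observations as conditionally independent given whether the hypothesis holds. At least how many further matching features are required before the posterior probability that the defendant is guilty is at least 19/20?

Prior odds = 0.0083/0.9917 = 83/9917.
Combined Bayes factor of the evidence already in hand = 15 × 0.75 = 11.25.
Odds after that evidence = (83/9917) × 11.25 = 3735/39668.
Target odds = 0.95/0.05 = 19.
Need 4.5ⁿ ≥ 19 ÷ (3735/39668) = 753692/3735.
4.5³ = 91.125 falls short of 753692/3735 but 4.5⁴ = 410.0625 reaches it, so n = 4.

4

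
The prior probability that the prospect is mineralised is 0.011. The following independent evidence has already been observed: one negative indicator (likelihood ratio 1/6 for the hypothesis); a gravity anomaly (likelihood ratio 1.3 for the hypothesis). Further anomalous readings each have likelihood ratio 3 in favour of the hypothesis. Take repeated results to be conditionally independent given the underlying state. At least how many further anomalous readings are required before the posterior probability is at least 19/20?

9

Prior odds = 0.011/0.989 = 11/989.
Combined Bayes factor of the evidence already in hand = (1/6) × 1.3 = 13/60.
Odds after that evidence = (11/989) × 13/60 = 143/59340.
Target odds = 0.95/0.05 = 19.
Need 3ⁿ ≥ 19 ÷ (143/59340) = 1127460/143.
3⁸ = 6561 falls short of 1127460/143 but 3⁹ = 19683 reaches it, so n = 9.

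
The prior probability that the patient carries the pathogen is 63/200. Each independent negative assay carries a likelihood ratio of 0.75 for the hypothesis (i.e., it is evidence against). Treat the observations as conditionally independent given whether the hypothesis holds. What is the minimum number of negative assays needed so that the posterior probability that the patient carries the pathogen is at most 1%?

14

Prior odds: 0.315 ÷ 0.685 = 63/137.
Likelihood ratio per negative assay = 0.75.
Target posterior odds = 0.01/0.99 = 1/99.
Require 0.75ⁿ ≤ 1/99 ÷ (63/137) = 137/6237.
0.75¹³ = 1594323/67108864 is still above 137/6237 but 0.75¹⁴ = 4782969/268435456 is at or below it, so n = 14.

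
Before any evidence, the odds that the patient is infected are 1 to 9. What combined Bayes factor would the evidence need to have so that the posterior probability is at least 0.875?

63

Prior odds = 1/9.
Target odds = 0.875/0.125 = 7.
Required Bayes factor = 7 ÷ (1/9) = 63.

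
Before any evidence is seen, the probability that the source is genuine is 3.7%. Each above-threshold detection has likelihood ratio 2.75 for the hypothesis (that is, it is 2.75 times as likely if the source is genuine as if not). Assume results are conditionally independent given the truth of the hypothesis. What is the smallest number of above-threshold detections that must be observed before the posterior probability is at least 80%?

Prior odds: 0.037 ÷ 0.963 = 37/963.
Likelihood ratio per above-threshold detection = 2.75.
Target posterior odds = 0.8/0.2 = 4.
Need (37/963) × 2.75ⁿ ≥ 4, i.e. 2.75ⁿ ≥ 3852/37.
2.75⁴ = 57.19140625 falls short of 3852/37 but 2.75⁵ = 161051/1024 reaches it, so n = 5.

5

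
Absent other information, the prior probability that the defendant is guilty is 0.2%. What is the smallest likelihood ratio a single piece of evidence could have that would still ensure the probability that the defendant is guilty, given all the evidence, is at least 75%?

Prior odds = 0.002/0.998 = 1/499.
Target odds = 0.75/0.25 = 3.
Required Bayes factor = 3 ÷ (1/499) = 1497.

1497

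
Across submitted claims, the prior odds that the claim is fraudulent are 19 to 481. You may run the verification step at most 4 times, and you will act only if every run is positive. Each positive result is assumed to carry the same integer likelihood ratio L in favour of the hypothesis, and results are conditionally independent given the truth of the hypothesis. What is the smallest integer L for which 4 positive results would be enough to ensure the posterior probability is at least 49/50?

6

Prior odds = 19/481.
Target odds = 0.98/0.02 = 49.
Need L⁴ ≥ 49 ÷ (19/481) = 23569/19.
5⁴ = 625 < 23569/19 ≤ 1296 = 6⁴, so L = 6.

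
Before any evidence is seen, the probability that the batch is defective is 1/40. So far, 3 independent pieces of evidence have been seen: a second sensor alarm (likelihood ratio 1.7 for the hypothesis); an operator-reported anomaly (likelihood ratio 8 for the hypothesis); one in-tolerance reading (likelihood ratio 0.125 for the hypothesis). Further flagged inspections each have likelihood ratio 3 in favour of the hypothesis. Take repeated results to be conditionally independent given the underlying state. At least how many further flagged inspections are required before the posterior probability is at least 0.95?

6

Prior odds = 0.025/0.975 = 1/39.
Combined Bayes factor of the evidence already in hand = 1.7 × 8 × 0.125 = 1.7.
Odds after that evidence = (1/39) × 1.7 = 17/390.
Target odds = 0.95/0.05 = 19.
Need 3ⁿ ≥ 19 ÷ (17/390) = 7410/17.
3⁵ = 243 falls short of 7410/17 but 3⁶ = 729 reaches it, so n = 6.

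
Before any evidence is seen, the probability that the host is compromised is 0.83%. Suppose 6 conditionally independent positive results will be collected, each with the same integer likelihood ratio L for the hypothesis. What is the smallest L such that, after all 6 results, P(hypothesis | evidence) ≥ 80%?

3

Prior odds = 0.0083/0.9917 = 83/9917.
Target odds = 0.8/0.2 = 4.
Need L⁶ ≥ 4 ÷ (83/9917) = 39668/83.
2⁶ = 64 < 39668/83 ≤ 729 = 3⁶, so L = 3.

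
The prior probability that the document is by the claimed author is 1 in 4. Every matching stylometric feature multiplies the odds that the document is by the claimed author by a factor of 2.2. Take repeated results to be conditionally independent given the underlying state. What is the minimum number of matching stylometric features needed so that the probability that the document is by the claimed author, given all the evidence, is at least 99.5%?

Prior odds = 0.25/0.75 = 1/3.
Likelihood ratio per matching stylometric feature = 2.2.
Target posterior odds = 0.995/0.005 = 199.
Need (1/3) × 2.2ⁿ ≥ 199, i.e. 2.2ⁿ ≥ 597.
2.2⁸ = 214358881/390625 falls short of 597 but 2.2⁹ ≈1207.27 reaches it, so n = 9.

9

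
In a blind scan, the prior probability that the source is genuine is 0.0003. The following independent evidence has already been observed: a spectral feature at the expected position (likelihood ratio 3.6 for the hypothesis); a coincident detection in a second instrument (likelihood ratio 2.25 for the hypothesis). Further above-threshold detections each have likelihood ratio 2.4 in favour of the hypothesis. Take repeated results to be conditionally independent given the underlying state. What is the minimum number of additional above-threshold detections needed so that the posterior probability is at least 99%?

13

Prior odds = 0.0003/0.9997 = 3/9997.
Combined Bayes factor of the evidence already in hand = 3.6 × 2.25 = 8.1.
Odds after that evidence = (3/9997) × 8.1 = 243/99970.
Target odds = 0.99/0.01 = 99.
Need 2.4ⁿ ≥ 99 ÷ (243/99970) = 1099670/27.
2.4¹² ≈36520.3 falls short of 1099670/27 but 2.4¹³ ≈87648.8 reaches it, so n = 13.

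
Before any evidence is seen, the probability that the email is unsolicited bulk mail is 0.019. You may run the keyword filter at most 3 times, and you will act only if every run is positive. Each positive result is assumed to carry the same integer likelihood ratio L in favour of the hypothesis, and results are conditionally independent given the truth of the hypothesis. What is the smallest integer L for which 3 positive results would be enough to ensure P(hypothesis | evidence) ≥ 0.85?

Prior odds = 0.019/0.981 = 19/981.
Target odds = 0.85/0.15 = 17/3.
Need L³ ≥ 17/3 ÷ (19/981) = 5559/19.
6³ = 216 < 5559/19 ≤ 343 = 7³, so L = 7.

7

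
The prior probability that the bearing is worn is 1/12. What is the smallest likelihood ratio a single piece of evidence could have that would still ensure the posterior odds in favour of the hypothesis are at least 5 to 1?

Prior odds = (1/12)/(11/12) = 1/11.
Target odds = 5.
Required Bayes factor = 5 ÷ (1/11) = 55.

55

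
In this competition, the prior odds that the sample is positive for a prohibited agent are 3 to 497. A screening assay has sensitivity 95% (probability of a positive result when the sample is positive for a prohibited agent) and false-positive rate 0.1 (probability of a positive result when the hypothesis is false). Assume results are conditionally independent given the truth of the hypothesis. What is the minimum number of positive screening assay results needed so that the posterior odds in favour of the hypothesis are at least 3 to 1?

Prior odds = 3/497.
Likelihood ratio of a positive result = 0.95/0.1 = 9.5.
Target odds = 3.
Require 9.5ⁿ ≥ 3 ÷ (3/497) = 497.
9.5² = 90.25 falls short of 497 but 9.5³ = 857.375 reaches it, so n = 3.

3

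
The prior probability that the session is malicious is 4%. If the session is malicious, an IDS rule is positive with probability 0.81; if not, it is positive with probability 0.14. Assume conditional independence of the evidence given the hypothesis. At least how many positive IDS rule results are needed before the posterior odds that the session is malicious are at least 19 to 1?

Prior odds = 0.04/0.96 = 1/24.
Likelihood ratio of a positive = 0.81/0.14 = 81/14.
Target odds = 19.
Need (1/24) × (81/14)ⁿ ≥ 19, i.e. (81/14)ⁿ ≥ 456.
(81/14)³ = 531441/2744 falls short of 456 but (81/14)⁴ = 43046721/38416 reaches it, so n = 4.

4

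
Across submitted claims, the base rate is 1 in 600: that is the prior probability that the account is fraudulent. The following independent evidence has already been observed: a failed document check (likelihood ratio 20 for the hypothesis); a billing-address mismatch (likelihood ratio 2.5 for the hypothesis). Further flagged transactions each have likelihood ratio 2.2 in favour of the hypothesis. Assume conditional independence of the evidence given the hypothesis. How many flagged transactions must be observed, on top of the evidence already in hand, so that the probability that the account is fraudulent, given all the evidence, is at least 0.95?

7

Prior odds = (1/600)/(599/600) = 1/599.
Combined Bayes factor of the evidence already in hand = 20 × 2.5 = 50.
Odds after that evidence = (1/599) × 50 = 50/599.
Target odds = 0.95/0.05 = 19.
Need 2.2ⁿ ≥ 19 ÷ (50/599) = 227.62.
2.2⁶ = 1771561/15625 falls short of 227.62 but 2.2⁷ = 19487171/78125 reaches it, so n = 7.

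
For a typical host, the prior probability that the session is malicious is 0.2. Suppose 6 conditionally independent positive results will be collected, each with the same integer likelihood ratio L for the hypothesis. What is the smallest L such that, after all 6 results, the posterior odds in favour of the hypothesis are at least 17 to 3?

2

Prior odds = 0.2/0.8 = 0.25.
Target odds = 17/3.
Need L⁶ ≥ 17/3 ÷ 0.25 = 68/3.
1⁶ = 1 < 68/3 ≤ 64 = 2⁶, so L = 2.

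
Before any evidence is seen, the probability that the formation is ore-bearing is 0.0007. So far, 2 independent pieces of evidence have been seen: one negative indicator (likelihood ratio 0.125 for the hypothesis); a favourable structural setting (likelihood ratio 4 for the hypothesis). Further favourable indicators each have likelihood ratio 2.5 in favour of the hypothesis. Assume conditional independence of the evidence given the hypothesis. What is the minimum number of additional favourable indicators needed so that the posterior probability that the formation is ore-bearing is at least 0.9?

12

Prior odds = 0.0007/0.9993 = 7/9993.
Combined Bayes factor of the evidence already in hand = 0.125 × 4 = 0.5.
Odds after that evidence = (7/9993) × 0.5 = 7/19986.
Target odds = 0.9/0.1 = 9.
Need 2.5ⁿ ≥ 9 ÷ (7/19986) = 179874/7.
2.5¹¹ = 48828125/2048 falls short of 179874/7 but 2.5¹² = 244140625/4096 reaches it, so n = 12.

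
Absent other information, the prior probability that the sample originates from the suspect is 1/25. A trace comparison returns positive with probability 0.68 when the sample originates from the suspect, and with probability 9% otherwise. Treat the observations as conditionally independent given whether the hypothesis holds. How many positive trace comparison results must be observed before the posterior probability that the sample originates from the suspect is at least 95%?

Prior odds = 0.04/0.96 = 1/24.
Likelihood ratio of a positive result = 0.68/0.09 = 68/9.
Target posterior odds = 0.95/0.05 = 19.
Need (1/24) × (68/9)ⁿ ≥ 19, i.e. (68/9)ⁿ ≥ 456.
(68/9)³ = 314432/729 falls short of 456 but (68/9)⁴ = 21381376/6561 reaches it, so n = 4.

4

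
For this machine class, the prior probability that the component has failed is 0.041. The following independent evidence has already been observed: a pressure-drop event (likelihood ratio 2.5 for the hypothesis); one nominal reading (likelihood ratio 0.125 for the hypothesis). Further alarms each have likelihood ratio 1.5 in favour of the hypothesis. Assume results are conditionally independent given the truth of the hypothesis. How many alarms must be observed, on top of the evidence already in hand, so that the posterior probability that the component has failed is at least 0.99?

Prior odds = 0.041/0.959 = 41/959.
Combined Bayes factor of the evidence already in hand = 2.5 × 0.125 = 0.3125.
Odds after that evidence = (41/959) × 0.3125 = 205/15344.
Target odds = 0.99/0.01 = 99.
Need 1.5ⁿ ≥ 99 ÷ (205/15344) = 1519056/205.
1.5²¹ ≈4987.89 falls short of 1519056/205 but 1.5²² ≈7481.83 reaches it, so n = 22.

22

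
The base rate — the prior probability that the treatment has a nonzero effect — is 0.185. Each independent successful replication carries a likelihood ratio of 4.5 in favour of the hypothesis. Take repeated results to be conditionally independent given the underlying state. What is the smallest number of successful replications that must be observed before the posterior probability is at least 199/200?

Prior odds = 0.185/0.815 = 37/163.
Likelihood ratio per successful replication = 4.5.
Target odds: 0.995 ÷ 0.005 = 199.
Require 4.5ⁿ ≥ 199 ÷ (37/163) = 32437/37.
4.5⁴ = 410.0625 falls short of 32437/37 but 4.5⁵ = 1845.28125 reaches it, so n = 5.

5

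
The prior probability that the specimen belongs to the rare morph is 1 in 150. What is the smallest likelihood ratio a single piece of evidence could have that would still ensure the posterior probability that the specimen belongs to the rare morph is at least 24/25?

3576

Prior odds = (1/150)/(149/150) = 1/149.
Target odds = 0.96/0.04 = 24.
Required Bayes factor = 24 ÷ (1/149) = 3576.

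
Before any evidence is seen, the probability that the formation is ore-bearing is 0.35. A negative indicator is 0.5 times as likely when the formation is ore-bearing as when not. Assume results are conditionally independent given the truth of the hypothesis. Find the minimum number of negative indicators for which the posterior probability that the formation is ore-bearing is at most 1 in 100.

Prior odds: 0.35 ÷ 0.65 = 7/13.
Likelihood ratio per negative indicator = 0.5.
Target odds: 0.01 ÷ 0.99 = 1/99.
Require 0.5ⁿ ≤ 1/99 ÷ (7/13) = 13/693.
0.5⁵ = 0.03125 is still above 13/693 but 0.5⁶ = 0.015625 is at or below it, so n = 6.

6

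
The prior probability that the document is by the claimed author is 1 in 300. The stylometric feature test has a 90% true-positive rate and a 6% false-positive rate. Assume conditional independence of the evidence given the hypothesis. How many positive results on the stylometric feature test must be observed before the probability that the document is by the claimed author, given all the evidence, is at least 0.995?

5

Prior odds: (1/300) ÷ (299/300) = 1/299.
Likelihood ratio of a positive result = 0.9/0.06 = 15.
Target posterior odds = 0.995/0.005 = 199.
Need (1/299) × 15ⁿ ≥ 199, i.e. 15ⁿ ≥ 59501.
15⁴ = 50625 falls short of 59501 but 15⁵ = 759375 reaches it, so n = 5.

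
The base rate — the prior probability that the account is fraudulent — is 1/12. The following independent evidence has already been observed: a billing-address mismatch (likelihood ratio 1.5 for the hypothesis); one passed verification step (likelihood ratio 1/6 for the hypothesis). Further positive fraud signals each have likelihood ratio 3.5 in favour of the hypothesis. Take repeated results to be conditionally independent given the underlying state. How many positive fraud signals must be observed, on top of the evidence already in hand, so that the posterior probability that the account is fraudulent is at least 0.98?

7

Prior odds = (1/12)/(11/12) = 1/11.
Combined Bayes factor of the evidence already in hand = 1.5 × (1/6) = 0.25.
Odds after that evidence = (1/11) × 0.25 = 1/44.
Target odds = 0.98/0.02 = 49.
Need 3.5ⁿ ≥ 49 ÷ (1/44) = 2156.
3.5⁶ = 1838.265625 falls short of 2156 but 3.5⁷ = 823543/128 reaches it, so n = 7.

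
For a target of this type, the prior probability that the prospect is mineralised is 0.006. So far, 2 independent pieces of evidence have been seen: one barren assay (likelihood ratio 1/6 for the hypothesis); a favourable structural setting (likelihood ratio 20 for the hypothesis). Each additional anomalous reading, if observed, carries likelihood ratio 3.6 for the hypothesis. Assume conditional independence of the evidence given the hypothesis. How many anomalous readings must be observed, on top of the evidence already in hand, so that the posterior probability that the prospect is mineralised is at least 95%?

Prior odds = 0.006/0.994 = 3/497.
Combined Bayes factor of the evidence already in hand = (1/6) × 20 = 10/3.
Odds after that evidence = (3/497) × 10/3 = 10/497.
Target odds = 0.95/0.05 = 19.
Need 3.6ⁿ ≥ 19 ÷ (10/497) = 944.3.
3.6⁵ = 604.66176 falls short of 944.3 but 3.6⁶ = 34012224/15625 reaches it, so n = 6.

6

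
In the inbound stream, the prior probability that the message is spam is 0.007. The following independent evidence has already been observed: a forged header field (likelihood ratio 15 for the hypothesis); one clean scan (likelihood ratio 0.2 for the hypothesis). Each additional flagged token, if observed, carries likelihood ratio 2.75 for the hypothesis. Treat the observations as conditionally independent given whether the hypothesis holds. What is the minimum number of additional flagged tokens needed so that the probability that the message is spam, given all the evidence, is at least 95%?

7

Prior odds = 0.007/0.993 = 7/993.
Combined Bayes factor of the evidence already in hand = 15 × 0.2 = 3.
Odds after that evidence = (7/993) × 3 = 7/331.
Target odds = 0.95/0.05 = 19.
Need 2.75ⁿ ≥ 19 ÷ (7/331) = 6289/7.
2.75⁶ = 1771561/4096 falls short of 6289/7 but 2.75⁷ = 19487171/16384 reaches it, so n = 7.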